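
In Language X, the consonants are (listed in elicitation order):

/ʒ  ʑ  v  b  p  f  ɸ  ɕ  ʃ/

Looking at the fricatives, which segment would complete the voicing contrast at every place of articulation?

bilabial: voiceless /ɸ/, voiced —.
labiodental: voiceless /f/, voiced /v/.
postalveolar: voiceless /ʃ/, voiced /ʒ/.
alveolo-palatal: voiceless /ɕ/, voiced /ʑ/.
The bilabial row has no voiced member, so the gap is the voiced bilabial fricative /β/.

/β/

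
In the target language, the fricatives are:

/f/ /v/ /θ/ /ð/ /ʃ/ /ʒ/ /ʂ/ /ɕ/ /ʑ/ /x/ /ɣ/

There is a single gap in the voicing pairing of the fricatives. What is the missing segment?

/ʐ/

Voiceless: /f/ (labiodental), /θ/ (dental), /ʃ/ (postalveolar), /ʂ/ (retroflex), /ɕ/ (alveolo-palatal), /x/ (velar).
Voiced: /v/ (labiodental), /ð/ (dental), /ʒ/ (postalveolar), /ʑ/ (alveolo-palatal), /ɣ/ (velar).
The retroflex row has no voiced member, so the gap is the voiced retroflex fricative /ʐ/.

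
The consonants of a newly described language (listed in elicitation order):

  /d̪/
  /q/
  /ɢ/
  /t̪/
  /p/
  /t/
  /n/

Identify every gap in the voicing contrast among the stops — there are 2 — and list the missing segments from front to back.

/b/, /d/

place of articulation  voiceless  voiced  
bilabial          p         —       
dental            t̪        d̪      
alveolar          t         —       
uvular            q         ɢ       
Gaps, from front to back: bilabial lacks voiced (/b/); alveolar lacks voiced (/d/).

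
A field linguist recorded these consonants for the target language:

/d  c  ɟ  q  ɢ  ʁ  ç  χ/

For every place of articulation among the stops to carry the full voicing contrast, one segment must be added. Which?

/t/

alveolar: voiceless —, voiced /d/.
palatal: voiceless /c/, voiced /ɟ/.
uvular: voiceless /q/, voiced /ɢ/.
The alveolar row has no voiceless member, so the gap is the voiceless alveolar stop /t/.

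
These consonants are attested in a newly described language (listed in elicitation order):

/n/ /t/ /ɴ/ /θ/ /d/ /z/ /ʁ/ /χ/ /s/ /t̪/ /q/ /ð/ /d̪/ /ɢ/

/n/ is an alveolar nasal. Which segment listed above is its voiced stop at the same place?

The voiced stop at the same place is a voiced alveolar stop — in this inventory, /d/.

/d/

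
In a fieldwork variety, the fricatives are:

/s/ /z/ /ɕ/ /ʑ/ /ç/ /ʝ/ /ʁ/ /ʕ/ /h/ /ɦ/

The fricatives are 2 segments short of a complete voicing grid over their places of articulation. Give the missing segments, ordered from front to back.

/χ/, /ħ/

place of articulation  voiceless  voiced  
alveolar          s         z       
alveolo-palatal   ɕ         ʑ       
palatal           ç         ʝ       
uvular            —         ʁ       
pharyngeal        —         ʕ       
glottal           h         ɦ       
Gaps, from front to back: uvular lacks voiceless (/χ/); pharyngeal lacks voiceless (/ħ/).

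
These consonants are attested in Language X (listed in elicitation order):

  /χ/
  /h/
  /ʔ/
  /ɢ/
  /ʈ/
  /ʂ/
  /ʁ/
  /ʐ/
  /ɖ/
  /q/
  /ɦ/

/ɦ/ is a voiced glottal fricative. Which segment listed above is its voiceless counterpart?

The voiceless counterpart is a voiceless glottal fricative — in this inventory, /h/.

/h/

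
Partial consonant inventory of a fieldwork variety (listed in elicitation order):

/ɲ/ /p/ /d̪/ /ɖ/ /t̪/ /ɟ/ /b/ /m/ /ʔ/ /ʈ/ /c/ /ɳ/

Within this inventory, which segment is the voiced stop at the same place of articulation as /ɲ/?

/ɲ/ is a palatal nasal.
The voiced stop at the same place is a voiced palatal stop — in this inventory, /ɟ/.

/ɟ/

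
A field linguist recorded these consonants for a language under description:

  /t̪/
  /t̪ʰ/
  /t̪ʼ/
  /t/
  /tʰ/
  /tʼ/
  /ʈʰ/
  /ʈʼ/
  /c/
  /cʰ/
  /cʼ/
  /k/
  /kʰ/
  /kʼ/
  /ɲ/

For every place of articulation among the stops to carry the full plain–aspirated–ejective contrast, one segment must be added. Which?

Plain: /t̪/ (dental), /t/ (alveolar), /c/ (palatal), /k/ (velar).
Aspirated: /t̪ʰ/ (dental), /tʰ/ (alveolar), /ʈʰ/ (retroflex), /cʰ/ (palatal), /kʰ/ (velar).
Ejective: /t̪ʼ/ (dental), /tʼ/ (alveolar), /ʈʼ/ (retroflex), /cʼ/ (palatal), /kʼ/ (velar).
The retroflex row has no plain member, so the gap is the plain retroflex stop /ʈ/.

/ʈ/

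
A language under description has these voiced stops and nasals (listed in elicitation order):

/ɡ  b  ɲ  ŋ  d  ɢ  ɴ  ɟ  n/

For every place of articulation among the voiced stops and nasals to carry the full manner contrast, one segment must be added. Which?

/m/

Oral stop: /b/ (bilabial), /d/ (alveolar), /ɟ/ (palatal), /ɡ/ (velar), /ɢ/ (uvular).
Nasal: /n/ (alveolar), /ɲ/ (palatal), /ŋ/ (velar), /ɴ/ (uvular).
The bilabial row has no nasal member, so the gap is the bilabial nasal /m/.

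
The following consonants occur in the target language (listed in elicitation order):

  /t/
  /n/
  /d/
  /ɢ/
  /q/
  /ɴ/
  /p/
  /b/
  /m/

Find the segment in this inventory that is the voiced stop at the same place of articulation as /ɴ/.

/ɴ/ is an uvular nasal.
The voiced stop at the same place is a voiced uvular stop — in this inventory, /ɢ/.

/ɢ/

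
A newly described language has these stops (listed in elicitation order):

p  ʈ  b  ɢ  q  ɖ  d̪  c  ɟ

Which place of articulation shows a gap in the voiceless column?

place of articulation  voiceless  voiced  
bilabial          p         b       
dental            —         d̪      
retroflex         ʈ         ɖ       
palatal           c         ɟ       
uvular            q         ɢ       
Every place of articulation has a voiceless member except dental, where /t̪/ would be expected.

dental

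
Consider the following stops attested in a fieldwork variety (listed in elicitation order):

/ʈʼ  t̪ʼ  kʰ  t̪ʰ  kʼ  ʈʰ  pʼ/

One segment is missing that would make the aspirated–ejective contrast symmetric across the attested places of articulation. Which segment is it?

Aspirated: /t̪ʰ/ (dental), /ʈʰ/ (retroflex), /kʰ/ (velar).
Ejective: /pʼ/ (bilabial), /t̪ʼ/ (dental), /ʈʼ/ (retroflex), /kʼ/ (velar).
The bilabial row has no aspirated member, so the gap is the aspirated bilabial stop /pʰ/.

/pʰ/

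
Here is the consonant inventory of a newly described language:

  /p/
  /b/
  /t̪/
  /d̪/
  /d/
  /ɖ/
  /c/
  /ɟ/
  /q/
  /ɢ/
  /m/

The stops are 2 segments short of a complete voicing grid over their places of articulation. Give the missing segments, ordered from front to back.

Voiceless: /p/ (bilabial), /t̪/ (dental), /c/ (palatal), /q/ (uvular).
Voiced: /b/ (bilabial), /d̪/ (dental), /d/ (alveolar), /ɖ/ (retroflex), /ɟ/ (palatal), /ɢ/ (uvular).
Gaps, from front to back: alveolar lacks voiceless (/t/); retroflex lacks voiceless (/ʈ/).

/t/, /ʈ/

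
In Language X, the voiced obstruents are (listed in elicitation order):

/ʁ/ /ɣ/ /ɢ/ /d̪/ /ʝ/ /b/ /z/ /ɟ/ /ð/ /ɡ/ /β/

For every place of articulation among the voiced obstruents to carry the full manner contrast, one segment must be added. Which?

Stop: /b/ (bilabial), /d̪/ (dental), /ɟ/ (palatal), /ɡ/ (velar), /ɢ/ (uvular).
Fricative: /β/ (bilabial), /ð/ (dental), /z/ (alveolar), /ʝ/ (palatal), /ɣ/ (velar), /ʁ/ (uvular).
The alveolar row has no stop member, so the gap is the alveolar stop /d/.

/d/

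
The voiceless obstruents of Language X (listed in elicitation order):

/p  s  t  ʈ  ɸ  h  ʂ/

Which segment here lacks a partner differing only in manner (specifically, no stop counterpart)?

/h/

Bilabial: /p/ ~ /ɸ/
Alveolar: /t/ ~ /s/
Retroflex: /ʈ/ ~ /ʂ/
Glottal: only /h/ (fricative); no stop partner.
So /h/ is the unpaired segment.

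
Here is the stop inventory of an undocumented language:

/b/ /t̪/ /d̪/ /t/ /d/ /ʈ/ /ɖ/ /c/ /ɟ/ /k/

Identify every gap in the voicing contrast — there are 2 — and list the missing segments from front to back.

Voiceless: /t̪/ (dental), /t/ (alveolar), /ʈ/ (retroflex), /c/ (palatal), /k/ (velar).
Voiced: /b/ (bilabial), /d̪/ (dental), /d/ (alveolar), /ɖ/ (retroflex), /ɟ/ (palatal).
Gaps, from front to back: bilabial lacks voiceless (/p/); velar lacks voiced (/ɡ/).

/p/, /ɡ/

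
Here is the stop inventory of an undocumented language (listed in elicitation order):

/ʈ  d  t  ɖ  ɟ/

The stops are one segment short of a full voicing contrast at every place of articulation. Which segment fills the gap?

/c/

place of articulation  voiceless  voiced  
alveolar          t         d       
retroflex         ʈ         ɖ       
palatal           —         ɟ       
The palatal row has no voiceless member, so the gap is the voiceless palatal stop /c/.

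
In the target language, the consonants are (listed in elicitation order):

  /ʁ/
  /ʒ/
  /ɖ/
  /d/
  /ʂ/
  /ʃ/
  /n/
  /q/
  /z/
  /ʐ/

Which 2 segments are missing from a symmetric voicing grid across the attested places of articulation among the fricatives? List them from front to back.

place of articulation  voiceless  voiced  
alveolar          —         z       
postalveolar      ʃ         ʒ       
retroflex         ʂ         ʐ       
uvular            —         ʁ       
Gaps, from front to back: alveolar lacks voiceless (/s/); uvular lacks voiceless (/χ/).

/s/, /χ/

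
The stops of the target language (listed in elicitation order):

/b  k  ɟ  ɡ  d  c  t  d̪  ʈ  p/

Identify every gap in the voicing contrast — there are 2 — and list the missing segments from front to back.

Voiceless: /p/ (bilabial), /t/ (alveolar), /ʈ/ (retroflex), /c/ (palatal), /k/ (velar).
Voiced: /b/ (bilabial), /d̪/ (dental), /d/ (alveolar), /ɟ/ (palatal), /ɡ/ (velar).
Gaps, from front to back: dental lacks voiceless (/t̪/); retroflex lacks voiced (/ɖ/).

/t̪/, /ɖ/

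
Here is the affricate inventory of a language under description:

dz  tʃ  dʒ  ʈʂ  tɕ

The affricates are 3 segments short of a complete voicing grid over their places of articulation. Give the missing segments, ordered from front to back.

Voiceless: /tʃ/ (postalveolar), /ʈʂ/ (retroflex), /tɕ/ (alveolo-palatal).
Voiced: /dz/ (alveolar), /dʒ/ (postalveolar).
Gaps, from front to back: alveolar lacks voiceless (/ts/); retroflex lacks voiced (/ɖʐ/); alveolo-palatal lacks voiced (/dʑ/).

/ts/, /ɖʐ/, /dʑ/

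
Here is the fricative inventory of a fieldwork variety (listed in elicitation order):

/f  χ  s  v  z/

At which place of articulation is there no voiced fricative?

uvular

place of articulation  voiceless  voiced  
labiodental       f         v       
alveolar          s         z       
uvular            χ         —       
Every place of articulation has a voiced member except uvular, where /ʁ/ would be expected.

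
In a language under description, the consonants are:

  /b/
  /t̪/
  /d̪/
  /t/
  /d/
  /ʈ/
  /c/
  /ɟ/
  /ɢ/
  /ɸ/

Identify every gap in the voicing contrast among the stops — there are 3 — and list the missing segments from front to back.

bilabial: voiceless —, voiced /b/.
dental: voiceless /t̪/, voiced /d̪/.
alveolar: voiceless /t/, voiced /d/.
retroflex: voiceless /ʈ/, voiced —.
palatal: voiceless /c/, voiced /ɟ/.
uvular: voiceless —, voiced /ɢ/.
Gaps, from front to back: bilabial lacks voiceless (/p/); retroflex lacks voiced (/ɖ/); uvular lacks voiceless (/q/).

/p/, /ɖ/, /q/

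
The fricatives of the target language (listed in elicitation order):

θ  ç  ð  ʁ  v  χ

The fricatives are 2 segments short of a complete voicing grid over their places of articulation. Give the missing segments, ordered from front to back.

/f/, /ʝ/

labiodental: voiceless —, voiced /v/.
dental: voiceless /θ/, voiced /ð/.
palatal: voiceless /ç/, voiced —.
uvular: voiceless /χ/, voiced /ʁ/.
Gaps, from front to back: labiodental lacks voiceless (/f/); palatal lacks voiced (/ʝ/).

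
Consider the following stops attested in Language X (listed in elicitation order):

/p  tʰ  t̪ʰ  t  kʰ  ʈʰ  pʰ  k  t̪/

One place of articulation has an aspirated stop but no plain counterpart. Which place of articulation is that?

retroflex

place of articulation  plain     aspirated
bilabial          p         pʰ      
dental            t̪        t̪ʰ     
alveolar          t         tʰ      
retroflex         —         ʈʰ      
velar             k         kʰ      
Every place of articulation has a plain member except retroflex, where /ʈ/ would be expected.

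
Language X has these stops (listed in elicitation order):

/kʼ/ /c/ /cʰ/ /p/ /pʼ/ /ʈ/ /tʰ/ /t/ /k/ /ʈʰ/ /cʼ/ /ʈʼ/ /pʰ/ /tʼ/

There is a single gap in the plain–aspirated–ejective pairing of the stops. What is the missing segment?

/kʰ/

bilabial: plain /p/, aspirated /pʰ/, ejective /pʼ/.
alveolar: plain /t/, aspirated /tʰ/, ejective /tʼ/.
retroflex: plain /ʈ/, aspirated /ʈʰ/, ejective /ʈʼ/.
palatal: plain /c/, aspirated /cʰ/, ejective /cʼ/.
velar: plain /k/, aspirated —, ejective /kʼ/.
The velar row has no aspirated member, so the gap is the aspirated velar stop /kʰ/.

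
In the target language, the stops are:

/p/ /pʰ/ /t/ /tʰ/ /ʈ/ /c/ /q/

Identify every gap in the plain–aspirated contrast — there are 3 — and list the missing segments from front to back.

bilabial: plain /p/, aspirated /pʰ/.
alveolar: plain /t/, aspirated /tʰ/.
retroflex: plain /ʈ/, aspirated —.
palatal: plain /c/, aspirated —.
uvular: plain /q/, aspirated —.
Gaps, from front to back: retroflex lacks aspirated (/ʈʰ/); palatal lacks aspirated (/cʰ/); uvular lacks aspirated (/qʰ/).

/ʈʰ/, /cʰ/, /qʰ/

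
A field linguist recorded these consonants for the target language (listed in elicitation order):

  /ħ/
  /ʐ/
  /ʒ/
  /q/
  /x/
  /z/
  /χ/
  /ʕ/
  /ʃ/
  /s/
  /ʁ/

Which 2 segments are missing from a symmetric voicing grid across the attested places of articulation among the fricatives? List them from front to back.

Voiceless: /s/ (alveolar), /ʃ/ (postalveolar), /x/ (velar), /χ/ (uvular), /ħ/ (pharyngeal).
Voiced: /z/ (alveolar), /ʒ/ (postalveolar), /ʐ/ (retroflex), /ʁ/ (uvular), /ʕ/ (pharyngeal).
Gaps, from front to back: retroflex lacks voiceless (/ʂ/); velar lacks voiced (/ɣ/).

/ʂ/, /ɣ/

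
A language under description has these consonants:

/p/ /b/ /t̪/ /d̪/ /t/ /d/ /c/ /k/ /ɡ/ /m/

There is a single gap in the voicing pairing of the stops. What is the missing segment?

/ɟ/

place of articulation  voiceless  voiced  
bilabial          p         b       
dental            t̪        d̪      
alveolar          t         d       
palatal           c         —       
velar             k         ɡ       
The palatal row has no voiced member, so the gap is the voiced palatal stop /ɟ/.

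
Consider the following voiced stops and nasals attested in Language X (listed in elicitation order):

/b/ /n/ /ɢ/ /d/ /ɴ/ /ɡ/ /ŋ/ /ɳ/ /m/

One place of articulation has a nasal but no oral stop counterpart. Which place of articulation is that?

retroflex

Oral stop: /b/ (bilabial), /d/ (alveolar), /ɡ/ (velar), /ɢ/ (uvular).
Nasal: /m/ (bilabial), /n/ (alveolar), /ɳ/ (retroflex), /ŋ/ (velar), /ɴ/ (uvular).
Every place of articulation has an oral stop member except retroflex, where /ɖ/ would be expected.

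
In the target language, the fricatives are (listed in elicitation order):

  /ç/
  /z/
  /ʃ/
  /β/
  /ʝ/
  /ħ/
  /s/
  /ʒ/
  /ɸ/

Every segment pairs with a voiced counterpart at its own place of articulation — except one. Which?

Bilabial: /ɸ/ ~ /β/
Alveolar: /s/ ~ /z/
Postalveolar: /ʃ/ ~ /ʒ/
Palatal: /ç/ ~ /ʝ/
Pharyngeal: only /ħ/ (voiceless); no voiced partner.
So /ħ/ is the unpaired segment.

/ħ/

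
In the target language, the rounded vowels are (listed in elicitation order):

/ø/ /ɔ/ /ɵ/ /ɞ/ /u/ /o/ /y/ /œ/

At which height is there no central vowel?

high: front /y/, central —, back /u/.
high-mid: front /ø/, central /ɵ/, back /o/.
low-mid: front /œ/, central /ɞ/, back /ɔ/.
Every height has a central member except high, where /ʉ/ would be expected.

high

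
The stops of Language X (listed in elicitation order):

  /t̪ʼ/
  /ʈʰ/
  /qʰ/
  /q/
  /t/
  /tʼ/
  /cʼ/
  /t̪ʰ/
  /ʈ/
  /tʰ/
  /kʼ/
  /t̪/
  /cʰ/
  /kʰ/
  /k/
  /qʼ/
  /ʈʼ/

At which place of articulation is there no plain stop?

palatal

place of articulation  plain     aspirated  ejective
dental            t̪        t̪ʰ       t̪ʼ     
alveolar          t         tʰ        tʼ      
retroflex         ʈ         ʈʰ        ʈʼ      
palatal           —         cʰ        cʼ      
velar             k         kʰ        kʼ      
uvular            q         qʰ        qʼ      
Every place of articulation has a plain member except palatal, where /c/ would be expected.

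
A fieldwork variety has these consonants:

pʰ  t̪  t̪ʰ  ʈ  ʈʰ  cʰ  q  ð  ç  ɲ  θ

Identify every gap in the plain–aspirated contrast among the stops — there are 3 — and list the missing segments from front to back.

/p/, /c/, /qʰ/

bilabial: plain —, aspirated /pʰ/.
dental: plain /t̪/, aspirated /t̪ʰ/.
retroflex: plain /ʈ/, aspirated /ʈʰ/.
palatal: plain —, aspirated /cʰ/.
uvular: plain /q/, aspirated —.
Gaps, from front to back: bilabial lacks plain (/p/); palatal lacks plain (/c/); uvular lacks aspirated (/qʰ/).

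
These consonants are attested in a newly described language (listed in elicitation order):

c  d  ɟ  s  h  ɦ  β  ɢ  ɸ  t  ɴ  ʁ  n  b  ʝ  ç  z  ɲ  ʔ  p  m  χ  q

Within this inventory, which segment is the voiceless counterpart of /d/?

/d/ is a voiced alveolar stop.
The voiceless counterpart is a voiceless alveolar stop — in this inventory, /t/.

/t/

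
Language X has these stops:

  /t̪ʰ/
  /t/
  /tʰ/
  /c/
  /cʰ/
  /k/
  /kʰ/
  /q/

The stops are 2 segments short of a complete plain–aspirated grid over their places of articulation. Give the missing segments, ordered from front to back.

/t̪/, /qʰ/

place of articulation  plain     aspirated
dental            —         t̪ʰ     
alveolar          t         tʰ      
palatal           c         cʰ      
velar             k         kʰ      
uvular            q         —       
Gaps, from front to back: dental lacks plain (/t̪/); uvular lacks aspirated (/qʰ/).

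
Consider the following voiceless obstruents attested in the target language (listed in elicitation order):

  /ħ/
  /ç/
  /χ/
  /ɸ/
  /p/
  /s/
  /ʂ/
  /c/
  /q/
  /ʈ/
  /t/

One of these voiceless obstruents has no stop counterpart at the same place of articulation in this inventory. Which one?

Bilabial: /p/ ~ /ɸ/
Alveolar: /t/ ~ /s/
Retroflex: /ʈ/ ~ /ʂ/
Palatal: /c/ ~ /ç/
Uvular: /q/ ~ /χ/
Pharyngeal: only /ħ/ (fricative); no stop partner.
So /ħ/ is the unpaired segment.

/ħ/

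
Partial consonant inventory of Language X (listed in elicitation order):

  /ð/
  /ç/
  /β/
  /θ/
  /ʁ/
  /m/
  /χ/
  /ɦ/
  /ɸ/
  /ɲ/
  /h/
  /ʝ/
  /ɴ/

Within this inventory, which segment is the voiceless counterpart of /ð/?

/θ/

/ð/ is a voiced dental fricative.
The voiceless counterpart is a voiceless dental fricative — in this inventory, /θ/.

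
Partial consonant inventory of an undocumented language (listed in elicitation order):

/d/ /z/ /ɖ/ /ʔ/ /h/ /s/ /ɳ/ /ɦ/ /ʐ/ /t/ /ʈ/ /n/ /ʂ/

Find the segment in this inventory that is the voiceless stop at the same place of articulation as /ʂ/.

/ʂ/ is a voiceless retroflex fricative.
The voiceless stop at the same place is a voiceless retroflex stop — in this inventory, /ʈ/.

/ʈ/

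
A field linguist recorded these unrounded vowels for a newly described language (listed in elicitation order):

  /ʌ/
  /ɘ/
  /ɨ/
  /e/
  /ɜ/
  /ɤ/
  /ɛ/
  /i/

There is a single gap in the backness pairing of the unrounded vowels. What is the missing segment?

height            front     central   back    
high              i         ɨ         —       
high-mid          e         ɘ         ɤ       
low-mid           ɛ         ɜ         ʌ       
The high row has no back member, so the gap is the high back unrounded vowel /ɯ/.

/ɯ/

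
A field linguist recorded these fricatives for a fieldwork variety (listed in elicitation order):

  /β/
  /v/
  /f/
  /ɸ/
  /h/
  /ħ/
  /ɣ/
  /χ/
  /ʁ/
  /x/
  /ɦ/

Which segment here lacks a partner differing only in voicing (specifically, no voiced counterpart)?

/ħ/

Bilabial: /ɸ/ ~ /β/
Labiodental: /f/ ~ /v/
Velar: /x/ ~ /ɣ/
Uvular: /χ/ ~ /ʁ/
Glottal: /h/ ~ /ɦ/
Pharyngeal: only /ħ/ (voiceless); no voiced partner.
So /ħ/ is the unpaired segment.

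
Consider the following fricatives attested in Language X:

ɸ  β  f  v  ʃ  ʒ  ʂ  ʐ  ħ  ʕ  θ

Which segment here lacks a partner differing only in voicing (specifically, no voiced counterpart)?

Bilabial: /ɸ/ ~ /β/
Labiodental: /f/ ~ /v/
Postalveolar: /ʃ/ ~ /ʒ/
Retroflex: /ʂ/ ~ /ʐ/
Pharyngeal: /ħ/ ~ /ʕ/
Dental: only /θ/ (voiceless); no voiced partner.
So /θ/ is the unpaired segment.

/θ/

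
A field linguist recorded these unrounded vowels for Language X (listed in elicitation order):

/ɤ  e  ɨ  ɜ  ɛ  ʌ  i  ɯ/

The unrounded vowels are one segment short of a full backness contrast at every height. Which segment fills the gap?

high: front /i/, central /ɨ/, back /ɯ/.
high-mid: front /e/, central —, back /ɤ/.
low-mid: front /ɛ/, central /ɜ/, back /ʌ/.
The high-mid row has no central member, so the gap is the high-mid central unrounded vowel /ɘ/.

/ɘ/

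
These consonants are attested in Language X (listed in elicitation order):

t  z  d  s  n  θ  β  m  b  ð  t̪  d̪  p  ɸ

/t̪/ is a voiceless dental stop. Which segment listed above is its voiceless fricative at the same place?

/θ/

The voiceless fricative at the same place is a voiceless dental fricative — in this inventory, /θ/.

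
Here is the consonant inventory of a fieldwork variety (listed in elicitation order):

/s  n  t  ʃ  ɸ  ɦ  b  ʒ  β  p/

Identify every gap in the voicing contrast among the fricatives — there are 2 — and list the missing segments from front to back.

/z/, /h/

Voiceless: /ɸ/ (bilabial), /s/ (alveolar), /ʃ/ (postalveolar).
Voiced: /β/ (bilabial), /ʒ/ (postalveolar), /ɦ/ (glottal).
Gaps, from front to back: alveolar lacks voiced (/z/); glottal lacks voiceless (/h/).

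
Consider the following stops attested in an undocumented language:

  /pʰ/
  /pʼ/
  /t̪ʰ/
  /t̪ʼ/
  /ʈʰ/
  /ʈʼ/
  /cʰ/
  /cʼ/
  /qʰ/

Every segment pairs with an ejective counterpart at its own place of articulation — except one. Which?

/qʰ/

Bilabial: /pʰ/ ~ /pʼ/
Dental: /t̪ʰ/ ~ /t̪ʼ/
Retroflex: /ʈʰ/ ~ /ʈʼ/
Palatal: /cʰ/ ~ /cʼ/
Uvular: only /qʰ/ (aspirated); no ejective partner.
So /qʰ/ is the unpaired segment.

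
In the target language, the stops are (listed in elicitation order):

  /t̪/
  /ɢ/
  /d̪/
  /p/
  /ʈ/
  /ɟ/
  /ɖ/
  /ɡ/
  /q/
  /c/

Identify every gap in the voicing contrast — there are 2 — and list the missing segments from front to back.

/b/, /k/

place of articulation  voiceless  voiced  
bilabial          p         —       
dental            t̪        d̪      
retroflex         ʈ         ɖ       
palatal           c         ɟ       
velar             —         ɡ       
uvular            q         ɢ       
Gaps, from front to back: bilabial lacks voiced (/b/); velar lacks voiceless (/k/).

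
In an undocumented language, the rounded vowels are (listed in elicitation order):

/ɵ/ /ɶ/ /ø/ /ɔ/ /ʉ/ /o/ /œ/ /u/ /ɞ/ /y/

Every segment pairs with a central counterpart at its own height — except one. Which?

High: /y/ ~ /ʉ/ ~ /u/
High-mid: /ø/ ~ /ɵ/ ~ /o/
Low-mid: /œ/ ~ /ɞ/ ~ /ɔ/
Low: only /ɶ/ (front); no central partner.
So /ɶ/ is the unpaired segment.

/ɶ/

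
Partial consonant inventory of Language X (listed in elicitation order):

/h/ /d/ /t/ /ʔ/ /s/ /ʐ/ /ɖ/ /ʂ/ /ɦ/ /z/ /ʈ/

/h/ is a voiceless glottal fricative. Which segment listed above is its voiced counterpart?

The voiced counterpart is a voiced glottal fricative — in this inventory, /ɦ/.

/ɦ/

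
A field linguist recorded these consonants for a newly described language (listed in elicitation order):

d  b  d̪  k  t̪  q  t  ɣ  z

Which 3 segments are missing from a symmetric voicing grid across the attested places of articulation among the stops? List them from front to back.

/p/, /ɡ/, /ɢ/

place of articulation  voiceless  voiced  
bilabial          —         b       
dental            t̪        d̪      
alveolar          t         d       
velar             k         —       
uvular            q         —       
Gaps, from front to back: bilabial lacks voiceless (/p/); velar lacks voiced (/ɡ/); uvular lacks voiced (/ɢ/).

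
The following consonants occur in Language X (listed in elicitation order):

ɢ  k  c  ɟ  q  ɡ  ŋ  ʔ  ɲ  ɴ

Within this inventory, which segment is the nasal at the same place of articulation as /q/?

/q/ is a voiceless uvular stop.
The nasal at the same place is an uvular nasal — in this inventory, /ɴ/.

/ɴ/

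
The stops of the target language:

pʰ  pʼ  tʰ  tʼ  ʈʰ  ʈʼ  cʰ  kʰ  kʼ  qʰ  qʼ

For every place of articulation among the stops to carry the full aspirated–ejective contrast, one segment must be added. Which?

place of articulation  aspirated  ejective
bilabial          pʰ        pʼ      
alveolar          tʰ        tʼ      
retroflex         ʈʰ        ʈʼ      
palatal           cʰ        —       
velar             kʰ        kʼ      
uvular            qʰ        qʼ      
The palatal row has no ejective member, so the gap is the ejective palatal stop /cʼ/.

/cʼ/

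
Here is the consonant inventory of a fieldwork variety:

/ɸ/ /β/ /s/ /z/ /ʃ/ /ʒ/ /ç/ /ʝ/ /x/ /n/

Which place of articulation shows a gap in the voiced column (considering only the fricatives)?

velar

Voiceless: /ɸ/ (bilabial), /s/ (alveolar), /ʃ/ (postalveolar), /ç/ (palatal), /x/ (velar).
Voiced: /β/ (bilabial), /z/ (alveolar), /ʒ/ (postalveolar), /ʝ/ (palatal).
Every place of articulation has a voiced member except velar, where /ɣ/ would be expected.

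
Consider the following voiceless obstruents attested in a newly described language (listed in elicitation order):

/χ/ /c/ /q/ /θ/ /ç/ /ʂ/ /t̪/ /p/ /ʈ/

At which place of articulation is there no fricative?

bilabial: stop /p/, fricative —.
dental: stop /t̪/, fricative /θ/.
retroflex: stop /ʈ/, fricative /ʂ/.
palatal: stop /c/, fricative /ç/.
uvular: stop /q/, fricative /χ/.
Every place of articulation has a fricative member except bilabial, where /ɸ/ would be expected.

bilabial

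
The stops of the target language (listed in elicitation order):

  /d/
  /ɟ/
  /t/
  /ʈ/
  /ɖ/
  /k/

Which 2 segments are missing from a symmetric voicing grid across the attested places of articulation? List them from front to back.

/c/, /ɡ/

place of articulation  voiceless  voiced  
alveolar          t         d       
retroflex         ʈ         ɖ       
palatal           —         ɟ       
velar             k         —       
Gaps, from front to back: palatal lacks voiceless (/c/); velar lacks voiced (/ɡ/).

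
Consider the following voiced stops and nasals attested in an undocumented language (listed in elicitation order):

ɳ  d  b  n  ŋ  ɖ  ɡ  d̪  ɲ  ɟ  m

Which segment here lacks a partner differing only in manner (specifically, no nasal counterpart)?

Bilabial: /b/ ~ /m/
Alveolar: /d/ ~ /n/
Retroflex: /ɖ/ ~ /ɳ/
Palatal: /ɟ/ ~ /ɲ/
Velar: /ɡ/ ~ /ŋ/
Dental: only /d̪/ (oral stop); no nasal partner.
So /d̪/ is the unpaired segment.

/d̪/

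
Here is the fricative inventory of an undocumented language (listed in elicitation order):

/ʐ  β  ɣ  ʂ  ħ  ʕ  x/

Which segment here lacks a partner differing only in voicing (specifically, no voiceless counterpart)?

/β/

Retroflex: /ʂ/ ~ /ʐ/
Velar: /x/ ~ /ɣ/
Pharyngeal: /ħ/ ~ /ʕ/
Bilabial: only /β/ (voiced); no voiceless partner.
So /β/ is the unpaired segment.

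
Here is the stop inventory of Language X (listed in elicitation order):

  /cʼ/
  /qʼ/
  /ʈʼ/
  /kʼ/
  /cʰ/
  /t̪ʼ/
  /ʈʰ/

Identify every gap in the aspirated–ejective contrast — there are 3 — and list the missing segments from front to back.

place of articulation  aspirated  ejective
dental            —         t̪ʼ     
retroflex         ʈʰ        ʈʼ      
palatal           cʰ        cʼ      
velar             —         kʼ      
uvular            —         qʼ      
Gaps, from front to back: dental lacks aspirated (/t̪ʰ/); velar lacks aspirated (/kʰ/); uvular lacks aspirated (/qʰ/).

/t̪ʰ/, /kʰ/, /qʰ/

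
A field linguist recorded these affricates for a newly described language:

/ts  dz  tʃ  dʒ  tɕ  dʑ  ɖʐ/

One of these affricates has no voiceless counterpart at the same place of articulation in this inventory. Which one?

Alveolar: /ts/ ~ /dz/
Postalveolar: /tʃ/ ~ /dʒ/
Alveolo-palatal: /tɕ/ ~ /dʑ/
Retroflex: only /ɖʐ/ (voiced); no voiceless partner.
So /ɖʐ/ is the unpaired segment.

/ɖʐ/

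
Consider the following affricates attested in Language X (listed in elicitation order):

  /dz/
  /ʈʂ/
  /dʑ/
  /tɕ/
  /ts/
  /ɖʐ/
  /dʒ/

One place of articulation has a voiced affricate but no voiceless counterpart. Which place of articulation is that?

postalveolar

place of articulation  voiceless  voiced  
alveolar          ts        dz      
postalveolar      —         dʒ      
retroflex         ʈʂ        ɖʐ      
alveolo-palatal   tɕ        dʑ      
Every place of articulation has a voiceless member except postalveolar, where /tʃ/ would be expected.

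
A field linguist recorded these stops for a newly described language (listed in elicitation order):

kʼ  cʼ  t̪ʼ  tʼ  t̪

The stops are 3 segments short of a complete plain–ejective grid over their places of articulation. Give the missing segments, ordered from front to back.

/t/, /c/, /k/

Plain: /t̪/ (dental).
Ejective: /t̪ʼ/ (dental), /tʼ/ (alveolar), /cʼ/ (palatal), /kʼ/ (velar).
Gaps, from front to back: alveolar lacks plain (/t/); palatal lacks plain (/c/); velar lacks plain (/k/).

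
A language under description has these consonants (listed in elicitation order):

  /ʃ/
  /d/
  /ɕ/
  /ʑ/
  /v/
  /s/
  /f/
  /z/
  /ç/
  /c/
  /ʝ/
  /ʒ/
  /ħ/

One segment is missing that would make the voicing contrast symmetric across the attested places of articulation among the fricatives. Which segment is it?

Voiceless: /f/ (labiodental), /s/ (alveolar), /ʃ/ (postalveolar), /ɕ/ (alveolo-palatal), /ç/ (palatal), /ħ/ (pharyngeal).
Voiced: /v/ (labiodental), /z/ (alveolar), /ʒ/ (postalveolar), /ʑ/ (alveolo-palatal), /ʝ/ (palatal).
The pharyngeal row has no voiced member, so the gap is the voiced pharyngeal fricative /ʕ/.

/ʕ/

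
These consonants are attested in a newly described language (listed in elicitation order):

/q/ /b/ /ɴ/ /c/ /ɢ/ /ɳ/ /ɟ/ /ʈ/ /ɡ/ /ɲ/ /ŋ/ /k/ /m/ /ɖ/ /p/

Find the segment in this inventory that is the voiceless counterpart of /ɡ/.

/k/

/ɡ/ is a voiced velar stop.
The voiceless counterpart is a voiceless velar stop — in this inventory, /k/.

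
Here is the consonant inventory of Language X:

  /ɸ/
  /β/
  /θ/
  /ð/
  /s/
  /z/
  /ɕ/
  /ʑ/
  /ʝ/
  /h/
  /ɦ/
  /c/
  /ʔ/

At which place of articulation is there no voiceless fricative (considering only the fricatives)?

Voiceless: /ɸ/ (bilabial), /θ/ (dental), /s/ (alveolar), /ɕ/ (alveolo-palatal), /h/ (glottal).
Voiced: /β/ (bilabial), /ð/ (dental), /z/ (alveolar), /ʑ/ (alveolo-palatal), /ʝ/ (palatal), /ɦ/ (glottal).
Every place of articulation has a voiceless member except palatal, where /ç/ would be expected.

palatal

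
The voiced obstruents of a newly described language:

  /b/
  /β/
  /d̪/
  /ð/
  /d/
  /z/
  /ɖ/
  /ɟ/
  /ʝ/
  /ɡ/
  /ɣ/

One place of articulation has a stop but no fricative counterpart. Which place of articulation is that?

retroflex

Stop: /b/ (bilabial), /d̪/ (dental), /d/ (alveolar), /ɖ/ (retroflex), /ɟ/ (palatal), /ɡ/ (velar).
Fricative: /β/ (bilabial), /ð/ (dental), /z/ (alveolar), /ʝ/ (palatal), /ɣ/ (velar).
Every place of articulation has a fricative member except retroflex, where /ʐ/ would be expected.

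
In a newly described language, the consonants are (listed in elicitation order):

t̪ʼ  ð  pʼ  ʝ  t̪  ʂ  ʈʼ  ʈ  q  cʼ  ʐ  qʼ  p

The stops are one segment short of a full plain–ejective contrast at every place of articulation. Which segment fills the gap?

place of articulation  plain     ejective
bilabial          p         pʼ      
dental            t̪        t̪ʼ     
retroflex         ʈ         ʈʼ      
palatal           —         cʼ      
uvular            q         qʼ      
The palatal row has no plain member, so the gap is the plain palatal stop /c/.

/c/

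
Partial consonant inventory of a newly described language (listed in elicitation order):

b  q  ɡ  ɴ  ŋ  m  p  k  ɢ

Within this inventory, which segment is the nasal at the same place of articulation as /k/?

/k/ is a voiceless velar stop.
The nasal at the same place is a velar nasal — in this inventory, /ŋ/.

/ŋ/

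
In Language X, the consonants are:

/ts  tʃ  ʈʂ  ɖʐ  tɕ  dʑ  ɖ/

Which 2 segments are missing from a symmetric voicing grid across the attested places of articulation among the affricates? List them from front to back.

/dz/, /dʒ/

place of articulation  voiceless  voiced  
alveolar          ts        —       
postalveolar      tʃ        —       
retroflex         ʈʂ        ɖʐ      
alveolo-palatal   tɕ        dʑ      
Gaps, from front to back: alveolar lacks voiced (/dz/); postalveolar lacks voiced (/dʒ/).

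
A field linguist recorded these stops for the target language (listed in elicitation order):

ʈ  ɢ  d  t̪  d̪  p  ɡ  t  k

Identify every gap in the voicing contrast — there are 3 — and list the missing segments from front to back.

place of articulation  voiceless  voiced  
bilabial          p         —       
dental            t̪        d̪      
alveolar          t         d       
retroflex         ʈ         —       
velar             k         ɡ       
uvular            —         ɢ       
Gaps, from front to back: bilabial lacks voiced (/b/); retroflex lacks voiced (/ɖ/); uvular lacks voiceless (/q/).

/b/, /ɖ/, /q/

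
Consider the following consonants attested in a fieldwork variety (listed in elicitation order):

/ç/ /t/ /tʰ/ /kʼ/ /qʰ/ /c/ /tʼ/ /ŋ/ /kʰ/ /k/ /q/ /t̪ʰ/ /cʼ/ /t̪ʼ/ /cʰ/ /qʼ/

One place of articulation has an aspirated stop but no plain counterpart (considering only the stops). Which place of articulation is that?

dental

Plain: /t/ (alveolar), /c/ (palatal), /k/ (velar), /q/ (uvular).
Aspirated: /t̪ʰ/ (dental), /tʰ/ (alveolar), /cʰ/ (palatal), /kʰ/ (velar), /qʰ/ (uvular).
Ejective: /t̪ʼ/ (dental), /tʼ/ (alveolar), /cʼ/ (palatal), /kʼ/ (velar), /qʼ/ (uvular).
Every place of articulation has a plain member except dental, where /t̪/ would be expected.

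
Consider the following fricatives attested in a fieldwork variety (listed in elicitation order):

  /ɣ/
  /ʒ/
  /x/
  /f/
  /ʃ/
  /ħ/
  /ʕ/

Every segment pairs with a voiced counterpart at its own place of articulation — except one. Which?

Postalveolar: /ʃ/ ~ /ʒ/
Velar: /x/ ~ /ɣ/
Pharyngeal: /ħ/ ~ /ʕ/
Labiodental: only /f/ (voiceless); no voiced partner.
So /f/ is the unpaired segment.

/f/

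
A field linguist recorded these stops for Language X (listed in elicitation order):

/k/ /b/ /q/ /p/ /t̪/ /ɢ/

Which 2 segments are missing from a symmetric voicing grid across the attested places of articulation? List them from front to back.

/d̪/, /ɡ/

Voiceless: /p/ (bilabial), /t̪/ (dental), /k/ (velar), /q/ (uvular).
Voiced: /b/ (bilabial), /ɢ/ (uvular).
Gaps, from front to back: dental lacks voiced (/d̪/); velar lacks voiced (/ɡ/).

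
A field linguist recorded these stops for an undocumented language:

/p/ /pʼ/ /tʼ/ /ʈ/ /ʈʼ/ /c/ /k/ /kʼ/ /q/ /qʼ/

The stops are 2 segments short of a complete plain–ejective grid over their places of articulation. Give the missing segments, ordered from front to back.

bilabial: plain /p/, ejective /pʼ/.
alveolar: plain —, ejective /tʼ/.
retroflex: plain /ʈ/, ejective /ʈʼ/.
palatal: plain /c/, ejective —.
velar: plain /k/, ejective /kʼ/.
uvular: plain /q/, ejective /qʼ/.
Gaps, from front to back: alveolar lacks plain (/t/); palatal lacks ejective (/cʼ/).

/t/, /cʼ/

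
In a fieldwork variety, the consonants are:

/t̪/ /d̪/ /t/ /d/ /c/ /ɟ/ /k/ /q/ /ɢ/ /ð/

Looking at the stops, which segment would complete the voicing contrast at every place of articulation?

/ɡ/

place of articulation  voiceless  voiced  
dental            t̪        d̪      
alveolar          t         d       
palatal           c         ɟ       
velar             k         —       
uvular            q         ɢ       
The velar row has no voiced member, so the gap is the voiced velar stop /ɡ/.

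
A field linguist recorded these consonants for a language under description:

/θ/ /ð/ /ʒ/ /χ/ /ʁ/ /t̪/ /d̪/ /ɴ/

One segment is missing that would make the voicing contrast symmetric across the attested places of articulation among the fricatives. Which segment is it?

/ʃ/

Voiceless: /θ/ (dental), /χ/ (uvular).
Voiced: /ð/ (dental), /ʒ/ (postalveolar), /ʁ/ (uvular).
The postalveolar row has no voiceless member, so the gap is the voiceless postalveolar fricative /ʃ/.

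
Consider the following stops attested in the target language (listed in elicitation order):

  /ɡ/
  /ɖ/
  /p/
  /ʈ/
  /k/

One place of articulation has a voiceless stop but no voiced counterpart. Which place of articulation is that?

bilabial: voiceless /p/, voiced —.
retroflex: voiceless /ʈ/, voiced /ɖ/.
velar: voiceless /k/, voiced /ɡ/.
Every place of articulation has a voiced member except bilabial, where /b/ would be expected.

bilabial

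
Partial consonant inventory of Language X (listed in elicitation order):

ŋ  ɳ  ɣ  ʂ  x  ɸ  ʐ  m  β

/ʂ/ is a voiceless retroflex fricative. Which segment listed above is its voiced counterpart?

/ʐ/

The voiced counterpart is a voiced retroflex fricative — in this inventory, /ʐ/.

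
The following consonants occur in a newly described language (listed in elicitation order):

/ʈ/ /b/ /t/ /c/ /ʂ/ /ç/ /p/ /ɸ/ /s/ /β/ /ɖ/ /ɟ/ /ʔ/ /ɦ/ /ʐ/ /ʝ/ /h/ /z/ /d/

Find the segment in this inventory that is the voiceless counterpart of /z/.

/z/ is a voiced alveolar fricative.
The voiceless counterpart is a voiceless alveolar fricative — in this inventory, /s/.

/s/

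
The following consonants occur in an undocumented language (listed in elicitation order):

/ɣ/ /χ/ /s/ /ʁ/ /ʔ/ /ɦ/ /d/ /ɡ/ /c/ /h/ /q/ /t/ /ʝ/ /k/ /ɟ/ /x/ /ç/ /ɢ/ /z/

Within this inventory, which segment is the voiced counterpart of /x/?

/ɣ/

/x/ is a voiceless velar fricative.
The voiced counterpart is a voiced velar fricative — in this inventory, /ɣ/.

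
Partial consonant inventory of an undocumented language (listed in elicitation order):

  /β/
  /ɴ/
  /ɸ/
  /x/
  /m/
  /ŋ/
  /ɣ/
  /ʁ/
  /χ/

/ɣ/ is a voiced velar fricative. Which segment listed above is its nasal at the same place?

/ŋ/

The nasal at the same place is a velar nasal — in this inventory, /ŋ/.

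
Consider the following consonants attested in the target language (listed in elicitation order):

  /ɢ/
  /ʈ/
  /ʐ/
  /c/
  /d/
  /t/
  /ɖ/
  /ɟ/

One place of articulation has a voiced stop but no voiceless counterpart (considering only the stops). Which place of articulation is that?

uvular

place of articulation  voiceless  voiced  
alveolar          t         d       
retroflex         ʈ         ɖ       
palatal           c         ɟ       
uvular            —         ɢ       
Every place of articulation has a voiceless member except uvular, where /q/ would be expected.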